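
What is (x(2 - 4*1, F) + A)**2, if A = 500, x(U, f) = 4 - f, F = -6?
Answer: 260100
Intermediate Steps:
(x(2 - 4*1, F) + A)**2 = ((4 - 1*(-6)) + 500)**2 = ((4 + 6) + 500)**2 = (10 + 500)**2 = 510**2 = 260100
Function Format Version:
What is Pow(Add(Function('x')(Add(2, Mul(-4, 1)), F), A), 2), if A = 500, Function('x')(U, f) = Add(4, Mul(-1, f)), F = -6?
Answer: 260100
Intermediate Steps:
Pow(Add(Function('x')(Add(2, Mul(-4, 1)), F), A), 2) = Pow(Add(Add(4, Mul(-1, -6)), 500), 2) = Pow(Add(Add(4, 6), 500), 2) = Pow(Add(10, 500), 2) = Pow(510, 2) = 260100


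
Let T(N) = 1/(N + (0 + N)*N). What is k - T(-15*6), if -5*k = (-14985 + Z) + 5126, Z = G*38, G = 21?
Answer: 14515721/8010 ≈ 1812.2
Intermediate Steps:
Z = 798 (Z = 21*38 = 798)
k = 9061/5 (k = -((-14985 + 798) + 5126)/5 = -(-14187 + 5126)/5 = -⅕*(-9061) = 9061/5 ≈ 1812.2)
T(N) = 1/(N + N²) (T(N) = 1/(N + N*N) = 1/(N + N²))
k - T(-15*6) = 9061/5 - 1/(((-15*6))*(1 - 15*6)) = 9061/5 - 1/((-90)*(1 - 90)) = 9061/5 - (-1)/(90*(-89)) = 9061/5 - (-1)*(-1)/(90*89) = 9061/5 - 1*1/8010 = 9061/5 - 1/8010 = 14515721/8010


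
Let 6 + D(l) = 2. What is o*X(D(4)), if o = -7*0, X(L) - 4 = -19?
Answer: 0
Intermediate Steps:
D(l) = -4 (D(l) = -6 + 2 = -4)
X(L) = -15 (X(L) = 4 - 19 = -15)
o = 0
o*X(D(4)) = 0*(-15) = 0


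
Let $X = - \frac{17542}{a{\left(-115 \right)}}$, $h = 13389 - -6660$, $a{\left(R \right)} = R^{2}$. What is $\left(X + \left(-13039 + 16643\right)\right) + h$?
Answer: $\frac{312793383}{13225} \approx 23652.0$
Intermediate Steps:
$h = 20049$ ($h = 13389 + 6660 = 20049$)
$X = - \frac{17542}{13225}$ ($X = - \frac{17542}{\left(-115\right)^{2}} = - \frac{17542}{13225} \approx -1.3264$)
$\left(X + \left(-13039 + 16643\right)\right) + h = \left(- \frac{17542}{13225} + \left(-13039 + 16643\right)\right) + 20049 = \left(- \frac{17542}{13225} + 3604\right) + 20049 = \frac{47645358}{13225} + 20049 = \frac{312793383}{13225}$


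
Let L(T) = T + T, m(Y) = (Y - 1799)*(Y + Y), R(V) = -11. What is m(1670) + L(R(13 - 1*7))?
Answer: -430882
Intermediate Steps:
m(Y) = 2*Y*(-1799 + Y) (m(Y) = (-1799 + Y)*(2*Y) = 2*Y*(-1799 + Y))
L(T) = 2*T
m(1670) + L(R(13 - 1*7)) = 2*1670*(-1799 + 1670) + 2*(-11) = 2*1670*(-129) - 22 = -430860 - 22 = -430882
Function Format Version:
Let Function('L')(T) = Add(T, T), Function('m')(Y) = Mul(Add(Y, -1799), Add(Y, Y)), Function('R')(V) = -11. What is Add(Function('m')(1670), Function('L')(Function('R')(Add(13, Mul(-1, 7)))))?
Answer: -430882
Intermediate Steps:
Function('m')(Y) = Mul(2, Y, Add(-1799, Y)) (Function('m')(Y) = Mul(Add(-1799, Y), Mul(2, Y)) = Mul(2, Y, Add(-1799, Y)))
Function('L')(T) = Mul(2, T)
Add(Function('m')(1670), Function('L')(Function('R')(Add(13, Mul(-1, 7))))) = Add(Mul(2, 1670, Add(-1799, 1670)), Mul(2, -11)) = Add(Mul(2, 1670, -129), -22) = Add(-430860, -22) = -430882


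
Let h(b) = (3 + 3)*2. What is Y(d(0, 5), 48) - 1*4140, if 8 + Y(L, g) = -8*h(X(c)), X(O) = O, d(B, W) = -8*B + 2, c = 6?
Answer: -4244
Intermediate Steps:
d(B, W) = 2 - 8*B
h(b) = 12 (h(b) = 6*2 = 12)
Y(L, g) = -104 (Y(L, g) = -8 - 8*12 = -8 - 96 = -104)
Y(d(0, 5), 48) - 1*4140 = -104 - 1*4140 = -104 - 4140 = -4244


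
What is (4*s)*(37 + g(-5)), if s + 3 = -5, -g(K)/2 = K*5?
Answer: -2784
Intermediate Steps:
g(K) = -10*K (g(K) = -2*K*5 = -10*K)
s = -8 (s = -3 - 5 = -8)
(4*s)*(37 + g(-5)) = (4*(-8))*(37 - 10*(-5)) = -32*(37 + 50) = -32*87 = -2784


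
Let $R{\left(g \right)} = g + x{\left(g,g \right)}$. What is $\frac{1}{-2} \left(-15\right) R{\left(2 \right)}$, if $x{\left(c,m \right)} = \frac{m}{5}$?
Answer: $18$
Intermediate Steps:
$x{\left(c,m \right)} = \frac{m}{5}$ ($x{\left(c,m \right)} = m \frac{1}{5} = \frac{m}{5}$)
$R{\left(g \right)} = \frac{6 g}{5}$ ($R{\left(g \right)} = g + \frac{g}{5} = \frac{6 g}{5}$)
$\frac{1}{-2} \left(-15\right) R{\left(2 \right)} = \frac{1}{-2} \left(-15\right) \frac{6}{5} \cdot 2 = \left(- \frac{1}{2}\right) \left(-15\right) \frac{12}{5} = \frac{15}{2} \cdot \frac{12}{5} = 18$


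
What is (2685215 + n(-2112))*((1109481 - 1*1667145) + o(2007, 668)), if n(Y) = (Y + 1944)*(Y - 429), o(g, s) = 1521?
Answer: -1730774298729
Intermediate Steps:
n(Y) = (-429 + Y)*(1944 + Y) (n(Y) = (1944 + Y)*(-429 + Y) = (-429 + Y)*(1944 + Y))
(2685215 + n(-2112))*((1109481 - 1*1667145) + o(2007, 668)) = (2685215 + (-833976 + (-2112)² + 1515*(-2112)))*((1109481 - 1*1667145) + 1521) = (2685215 + (-833976 + 4460544 - 3199680))*((1109481 - 1667145) + 1521) = (2685215 + 426888)*(-557664 + 1521) = 3112103*(-556143) = -1730774298729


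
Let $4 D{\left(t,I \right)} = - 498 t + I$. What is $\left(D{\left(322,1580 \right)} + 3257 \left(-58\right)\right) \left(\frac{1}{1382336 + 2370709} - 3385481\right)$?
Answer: $\frac{64545781701391520}{83401} \approx 7.7392 \cdot 10^{11}$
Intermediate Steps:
$D{\left(t,I \right)} = - \frac{249 t}{2} + \frac{I}{4}$ ($D{\left(t,I \right)} = \frac{- 498 t + I}{4} = \frac{I - 498 t}{4} = - \frac{249 t}{2} + \frac{I}{4}$)
$\left(D{\left(322,1580 \right)} + 3257 \left(-58\right)\right) \left(\frac{1}{1382336 + 2370709} - 3385481\right) = \left(\left(\left(- \frac{249}{2}\right) 322 + \frac{1}{4} \cdot 1580\right) + 3257 \left(-58\right)\right) \left(\frac{1}{1382336 + 2370709} - 3385481\right) = \left(\left(-40089 + 395\right) - 188906\right) \left(\frac{1}{3753045} - 3385481\right) = \left(-39694 - 188906\right) \left(\frac{1}{3753045} - 3385481\right) = \left(-228600\right) \left(- \frac{12705862539644}{3753045}\right) = \frac{64545781701391520}{83401}$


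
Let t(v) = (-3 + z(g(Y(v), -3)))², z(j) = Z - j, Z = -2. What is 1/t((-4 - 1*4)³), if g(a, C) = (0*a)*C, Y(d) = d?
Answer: 1/25 ≈ 0.040000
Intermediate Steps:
g(a, C) = 0 (g(a, C) = 0*C = 0)
z(j) = -2 - j
t(v) = 25 (t(v) = (-3 + (-2 - 1*0))² = (-3 + (-2 + 0))² = (-3 - 2)² = (-5)² = 25)
1/t((-4 - 1*4)³) = 1/25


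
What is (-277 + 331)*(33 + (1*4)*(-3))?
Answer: 1134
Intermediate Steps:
(-277 + 331)*(33 + (1*4)*(-3)) = 54*(33 + 4*(-3)) = 54*(33 - 12) = 54*21 = 1134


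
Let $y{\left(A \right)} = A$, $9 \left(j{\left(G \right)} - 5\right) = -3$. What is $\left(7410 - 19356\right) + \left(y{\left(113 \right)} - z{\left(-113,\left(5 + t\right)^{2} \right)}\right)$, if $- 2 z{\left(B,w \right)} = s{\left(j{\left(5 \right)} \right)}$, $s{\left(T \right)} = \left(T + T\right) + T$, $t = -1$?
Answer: $-11826$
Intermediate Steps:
$j{\left(G \right)} = \frac{14}{3}$ ($j{\left(G \right)} = 5 + \frac{1}{9} \left(-3\right) = 5 - \frac{1}{3} = \frac{14}{3}$)
$s{\left(T \right)} = 3 T$ ($s{\left(T \right)} = 2 T + T = 3 T$)
$z{\left(B,w \right)} = -7$ ($z{\left(B,w \right)} = - \frac{3 \cdot \frac{14}{3}}{2} = \left(- \frac{1}{2}\right) 14 = -7$)
$\left(7410 - 19356\right) + \left(y{\left(113 \right)} - z{\left(-113,\left(5 + t\right)^{2} \right)}\right) = \left(7410 - 19356\right) + \left(113 - -7\right) = -11946 + \left(113 + 7\right) = -11946 + 120 = -11826$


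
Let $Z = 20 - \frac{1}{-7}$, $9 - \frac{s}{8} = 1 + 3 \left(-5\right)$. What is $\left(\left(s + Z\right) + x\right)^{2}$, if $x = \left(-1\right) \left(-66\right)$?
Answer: $\frac{3575881}{49} \approx 72977.0$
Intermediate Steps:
$s = 184$ ($s = 72 - 8 \left(1 + 3 \left(-5\right)\right) = 72 - 8 \left(1 - 15\right) = 72 - -112 = 72 + 112 = 184$)
$Z = \frac{141}{7}$ ($Z = 20 - - \frac{1}{7} = 20 + \frac{1}{7} = \frac{141}{7} \approx 20.143$)
$x = 66$
$\left(\left(s + Z\right) + x\right)^{2} = \left(\left(184 + \frac{141}{7}\right) + 66\right)^{2} = \left(\frac{1429}{7} + 66\right)^{2} = \left(\frac{1891}{7}\right)^{2} = \frac{3575881}{49}$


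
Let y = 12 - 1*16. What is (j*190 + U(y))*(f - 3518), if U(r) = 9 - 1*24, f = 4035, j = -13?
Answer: -1284745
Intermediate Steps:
y = -4 (y = 12 - 16 = -4)
U(r) = -15 (U(r) = 9 - 24 = -15)
(j*190 + U(y))*(f - 3518) = (-13*190 - 15)*(4035 - 3518) = (-2470 - 15)*517 = -2485*517 = -1284745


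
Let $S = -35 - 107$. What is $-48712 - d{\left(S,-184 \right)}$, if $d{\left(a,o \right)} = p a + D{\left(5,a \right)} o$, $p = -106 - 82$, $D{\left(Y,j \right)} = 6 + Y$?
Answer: $-73384$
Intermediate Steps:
$S = -142$
$p = -188$ ($p = -106 - 82 = -188$)
$d{\left(a,o \right)} = - 188 a + 11 o$ ($d{\left(a,o \right)} = - 188 a + \left(6 + 5\right) o = - 188 a + 11 o$)
$-48712 - d{\left(S,-184 \right)} = -48712 - \left(\left(-188\right) \left(-142\right) + 11 \left(-184\right)\right) = -48712 - \left(26696 - 2024\right) = -48712 - 24672 = -73384$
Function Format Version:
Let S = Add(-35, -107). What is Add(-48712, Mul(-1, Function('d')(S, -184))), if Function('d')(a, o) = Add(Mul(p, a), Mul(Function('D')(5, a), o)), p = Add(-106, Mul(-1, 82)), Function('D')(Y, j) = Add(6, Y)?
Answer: -73384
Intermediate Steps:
S = -142
p = -188 (p = Add(-106, -82) = -188)
Function('d')(a, o) = Add(Mul(-188, a), Mul(11, o)) (Function('d')(a, o) = Add(Mul(-188, a), Mul(Add(6, 5), o)) = Add(Mul(-188, a), Mul(11, o)))
Add(-48712, Mul(-1, Function('d')(S, -184))) = Add(-48712, Mul(-1, Add(Mul(-188, -142), Mul(11, -184)))) = Add(-48712, Mul(-1, Add(26696, -2024))) = Add(-48712, Mul(-1, 24672)) = Add(-48712, -24672) = -73384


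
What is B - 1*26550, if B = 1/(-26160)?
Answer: -694548001/26160 ≈ -26550.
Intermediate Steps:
B = -1/26160 ≈ -3.8226e-5
B - 1*26550 = -1/26160 - 1*26550 = -1/26160 - 26550 = -694548001/26160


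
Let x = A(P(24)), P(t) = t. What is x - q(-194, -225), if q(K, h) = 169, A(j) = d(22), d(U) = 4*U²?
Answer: 1767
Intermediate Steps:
A(j) = 1936 (A(j) = 4*22² = 4*484 = 1936)
x = 1936
x - q(-194, -225) = 1936 - 1*169 = 1936 - 169 = 1767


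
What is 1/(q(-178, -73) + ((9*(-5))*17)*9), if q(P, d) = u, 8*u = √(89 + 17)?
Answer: -220320/1516903147 - 4*√106/1516903147 ≈ -0.00014527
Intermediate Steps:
u = √106/8 (u = √(89 + 17)/8 = √106/8 ≈ 1.2870)
q(P, d) = √106/8
1/(q(-178, -73) + ((9*(-5))*17)*9) = 1/(√106/8 + ((9*(-5))*17)*9) = 1/(√106/8 - 45*17*9) = 1/(√106/8 - 765*9) = 1/(√106/8 - 6885) = 1/(-6885 + √106/8)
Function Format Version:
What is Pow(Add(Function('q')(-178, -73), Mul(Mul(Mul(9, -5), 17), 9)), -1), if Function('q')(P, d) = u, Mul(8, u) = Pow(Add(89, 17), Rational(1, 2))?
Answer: Add(Rational(-220320, 1516903147), Mul(Rational(-4, 1516903147), Pow(106, Rational(1, 2)))) ≈ -0.00014527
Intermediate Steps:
u = Mul(Rational(1, 8), Pow(106, Rational(1, 2))) (u = Mul(Rational(1, 8), Pow(Add(89, 17), Rational(1, 2))) = Mul(Rational(1, 8), Pow(106, Rational(1, 2))) ≈ 1.2870)
Function('q')(P, d) = Mul(Rational(1, 8), Pow(106, Rational(1, 2)))
Pow(Add(Function('q')(-178, -73), Mul(Mul(Mul(9, -5), 17), 9)), -1) = Pow(Add(Mul(Rational(1, 8), Pow(106, Rational(1, 2))), Mul(Mul(Mul(9, -5), 17), 9)), -1) = Pow(Add(Mul(Rational(1, 8), Pow(106, Rational(1, 2))), Mul(Mul(-45, 17), 9)), -1) = Pow(Add(Mul(Rational(1, 8), Pow(106, Rational(1, 2))), Mul(-765, 9)), -1) = Pow(Add(Mul(Rational(1, 8), Pow(106, Rational(1, 2))), -6885), -1) = Pow(Add(-6885, Mul(Rational(1, 8), Pow(106, Rational(1, 2)))), -1)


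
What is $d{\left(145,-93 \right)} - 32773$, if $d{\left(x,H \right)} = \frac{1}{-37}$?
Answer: $- \frac{1212602}{37} \approx -32773.0$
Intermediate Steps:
$d{\left(x,H \right)} = - \frac{1}{37}$
$d{\left(145,-93 \right)} - 32773 = - \frac{1}{37} - 32773 = - \frac{1212602}{37}$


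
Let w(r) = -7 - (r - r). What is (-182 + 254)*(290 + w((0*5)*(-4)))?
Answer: 20376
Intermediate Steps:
w(r) = -7 (w(r) = -7 - 1*0 = -7 + 0 = -7)
(-182 + 254)*(290 + w((0*5)*(-4))) = (-182 + 254)*(290 - 7) = 72*283 = 20376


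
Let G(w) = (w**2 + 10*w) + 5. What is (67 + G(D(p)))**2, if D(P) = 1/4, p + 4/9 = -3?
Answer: 1423249/256 ≈ 5559.6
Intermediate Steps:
p = -31/9 (p = -4/9 - 3 = -31/9 ≈ -3.4444)
D(P) = 1/4
G(w) = 5 + w**2 + 10*w
(67 + G(D(p)))**2 = (67 + (5 + (1/4)**2 + 10*(1/4)))**2 = (67 + (5 + 1/16 + 5/2))**2 = (67 + 121/16)**2 = (1193/16)**2 = 1423249/256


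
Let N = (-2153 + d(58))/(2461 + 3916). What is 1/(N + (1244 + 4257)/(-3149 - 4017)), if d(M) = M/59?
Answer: -2696157338/2979572597 ≈ -0.90488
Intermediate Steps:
d(M) = M/59 (d(M) = M*(1/59) = M/59)
N = -126969/376243 (N = (-2153 + (1/59)*58)/(2461 + 3916) = (-2153 + 58/59)/6377 = -126969/59*1/6377 = -126969/376243 ≈ -0.33747)
1/(N + (1244 + 4257)/(-3149 - 4017)) = 1/(-126969/376243 + (1244 + 4257)/(-3149 - 4017)) = 1/(-126969/376243 + 5501/(-7166)) = 1/(-126969/376243 + 5501*(-1/7166)) = 1/(-126969/376243 - 5501/7166) = 1/(-2979572597/2696157338) = -2696157338/2979572597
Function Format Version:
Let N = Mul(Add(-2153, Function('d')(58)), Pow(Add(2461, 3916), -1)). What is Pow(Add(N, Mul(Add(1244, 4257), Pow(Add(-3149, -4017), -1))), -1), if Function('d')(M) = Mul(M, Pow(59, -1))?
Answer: Rational(-2696157338, 2979572597) ≈ -0.90488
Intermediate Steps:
Function('d')(M) = Mul(Rational(1, 59), M) (Function('d')(M) = Mul(M, Rational(1, 59)) = Mul(Rational(1, 59), M))
N = Rational(-126969, 376243) (N = Mul(Add(-2153, Mul(Rational(1, 59), 58)), Pow(Add(2461, 3916), -1)) = Mul(Add(-2153, Rational(58, 59)), Pow(6377, -1)) = Mul(Rational(-126969, 59), Rational(1, 6377)) = Rational(-126969, 376243) ≈ -0.33747)
Pow(Add(N, Mul(Add(1244, 4257), Pow(Add(-3149, -4017), -1))), -1) = Pow(Add(Rational(-126969, 376243), Mul(Add(1244, 4257), Pow(Add(-3149, -4017), -1))), -1) = Pow(Add(Rational(-126969, 376243), Mul(5501, Pow(-7166, -1))), -1) = Pow(Add(Rational(-126969, 376243), Mul(5501, Rational(-1, 7166))), -1) = Pow(Add(Rational(-126969, 376243), Rational(-5501, 7166)), -1) = Pow(Rational(-2979572597, 2696157338), -1) = Rational(-2696157338, 2979572597)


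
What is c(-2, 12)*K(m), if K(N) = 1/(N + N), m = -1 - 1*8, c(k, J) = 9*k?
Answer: 1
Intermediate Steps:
m = -9 (m = -1 - 8 = -9)
K(N) = 1/(2*N)
c(-2, 12)*K(m) = (9*(-2))*((½)/(-9)) = -9*(-1)/9 = -18*(-1/18) = 1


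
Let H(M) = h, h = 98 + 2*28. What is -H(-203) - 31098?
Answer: -31252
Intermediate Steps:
h = 154 (h = 98 + 56 = 154)
H(M) = 154
-H(-203) - 31098 = -1*154 - 31098 = -154 - 31098 = -31252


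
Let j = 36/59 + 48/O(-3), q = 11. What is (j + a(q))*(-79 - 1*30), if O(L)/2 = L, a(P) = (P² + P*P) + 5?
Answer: -1540933/59 ≈ -26118.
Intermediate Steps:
a(P) = 5 + 2*P² (a(P) = (P² + P²) + 5 = 2*P² + 5 = 5 + 2*P²)
O(L) = 2*L
j = -436/59 (j = 36/59 + 48/((2*(-3))) = 36*(1/59) + 48/(-6) = 36/59 + 48*(-⅙) = 36/59 - 8 = -436/59 ≈ -7.3898)
(j + a(q))*(-79 - 1*30) = (-436/59 + (5 + 2*11²))*(-79 - 1*30) = (-436/59 + (5 + 2*121))*(-79 - 30) = (-436/59 + (5 + 242))*(-109) = (-436/59 + 247)*(-109) = (14137/59)*(-109) = -1540933/59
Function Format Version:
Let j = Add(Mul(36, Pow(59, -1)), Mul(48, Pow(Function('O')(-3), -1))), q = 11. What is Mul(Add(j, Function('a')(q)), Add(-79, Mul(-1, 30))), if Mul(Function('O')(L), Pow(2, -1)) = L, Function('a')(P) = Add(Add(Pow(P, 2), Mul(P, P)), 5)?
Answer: Rational(-1540933, 59) ≈ -26118.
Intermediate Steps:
Function('a')(P) = Add(5, Mul(2, Pow(P, 2))) (Function('a')(P) = Add(Add(Pow(P, 2), Pow(P, 2)), 5) = Add(Mul(2, Pow(P, 2)), 5) = Add(5, Mul(2, Pow(P, 2))))
Function('O')(L) = Mul(2, L)
j = Rational(-436, 59) (j = Add(Mul(36, Pow(59, -1)), Mul(48, Pow(Mul(2, -3), -1))) = Add(Mul(36, Rational(1, 59)), Mul(48, Pow(-6, -1))) = Add(Rational(36, 59), Mul(48, Rational(-1, 6))) = Add(Rational(36, 59), -8) = Rational(-436, 59) ≈ -7.3898)
Mul(Add(j, Function('a')(q)), Add(-79, Mul(-1, 30))) = Mul(Add(Rational(-436, 59), Add(5, Mul(2, Pow(11, 2)))), Add(-79, Mul(-1, 30))) = Mul(Add(Rational(-436, 59), Add(5, Mul(2, 121))), Add(-79, -30)) = Mul(Add(Rational(-436, 59), Add(5, 242)), -109) = Mul(Add(Rational(-436, 59), 247), -109) = Mul(Rational(14137, 59), -109) = Rational(-1540933, 59)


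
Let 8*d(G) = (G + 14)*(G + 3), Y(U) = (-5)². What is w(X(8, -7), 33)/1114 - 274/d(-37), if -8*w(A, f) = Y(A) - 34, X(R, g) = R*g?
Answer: -9764033/3484592 ≈ -2.8021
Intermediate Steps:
Y(U) = 25
d(G) = (3 + G)*(14 + G)/8 (d(G) = ((G + 14)*(G + 3))/8 = ((14 + G)*(3 + G))/8 = ((3 + G)*(14 + G))/8 = (3 + G)*(14 + G)/8)
w(A, f) = 9/8 (w(A, f) = -(25 - 34)/8 = -⅛*(-9) = 9/8)
w(X(8, -7), 33)/1114 - 274/d(-37) = (9/8)/1114 - 274/(21/4 + (⅛)*(-37)² + (17/8)*(-37)) = (9/8)*(1/1114) - 274/(21/4 + (⅛)*1369 - 629/8) = 9/8912 - 274/(21/4 + 1369/8 - 629/8) = 9/8912 - 274/391/4 = 9/8912 - 274*4/391 = 9/8912 - 1096/391 = -9764033/3484592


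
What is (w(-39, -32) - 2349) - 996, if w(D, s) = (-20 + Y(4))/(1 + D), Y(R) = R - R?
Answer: -63545/19 ≈ -3344.5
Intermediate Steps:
Y(R) = 0
w(D, s) = -20/(1 + D) (w(D, s) = (-20 + 0)/(1 + D) = -20/(1 + D))
(w(-39, -32) - 2349) - 996 = (-20/(1 - 39) - 2349) - 996 = (-20/(-38) - 2349) - 996 = (-20*(-1/38) - 2349) - 996 = (10/19 - 2349) - 996 = -44621/19 - 996 = -63545/19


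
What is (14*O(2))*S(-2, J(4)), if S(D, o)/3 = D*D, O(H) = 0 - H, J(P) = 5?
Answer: -336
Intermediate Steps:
O(H) = -H
S(D, o) = 3*D² (S(D, o) = 3*(D*D) = 3*D²)
(14*O(2))*S(-2, J(4)) = (14*(-1*2))*(3*(-2)²) = (14*(-2))*(3*4) = -28*12 = -336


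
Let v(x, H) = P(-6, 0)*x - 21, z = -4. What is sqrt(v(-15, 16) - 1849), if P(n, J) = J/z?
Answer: I*sqrt(1870) ≈ 43.243*I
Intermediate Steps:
P(n, J) = -J/4 (P(n, J) = J/(-4) = J*(-1/4) = -J/4)
v(x, H) = -21 (v(x, H) = (-1/4*0)*x - 21 = 0*x - 21 = 0 - 21 = -21)
sqrt(v(-15, 16) - 1849) = sqrt(-21 - 1849) = sqrt(-1870) = I*sqrt(1870)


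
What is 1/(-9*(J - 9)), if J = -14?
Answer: 1/207 ≈ 0.0048309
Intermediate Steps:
1/(-9*(J - 9)) = 1/(-9*(-14 - 9)) = 1/(-9*(-23)) = 1/207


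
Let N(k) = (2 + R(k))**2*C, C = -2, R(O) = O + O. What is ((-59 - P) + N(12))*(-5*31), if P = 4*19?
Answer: 230485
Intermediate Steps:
R(O) = 2*O
P = 76
N(k) = -2*(2 + 2*k)**2 (N(k) = (2 + 2*k)**2*(-2) = -2*(2 + 2*k)**2)
((-59 - P) + N(12))*(-5*31) = ((-59 - 1*76) - 8*(1 + 12)**2)*(-5*31) = ((-59 - 76) - 8*13**2)*(-155) = (-135 - 8*169)*(-155) = (-135 - 1352)*(-155) = -1487*(-155) = 230485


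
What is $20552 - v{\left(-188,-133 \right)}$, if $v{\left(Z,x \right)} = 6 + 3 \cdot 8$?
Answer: $20522$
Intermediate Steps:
$v{\left(Z,x \right)} = 30$ ($v{\left(Z,x \right)} = 6 + 24 = 30$)
$20552 - v{\left(-188,-133 \right)} = 20552 - 30 = 20522$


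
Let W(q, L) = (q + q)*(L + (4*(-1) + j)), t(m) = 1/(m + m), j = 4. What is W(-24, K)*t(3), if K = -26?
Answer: 208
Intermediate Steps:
t(m) = 1/(2*m)
W(q, L) = 2*L*q (W(q, L) = (q + q)*(L + (4*(-1) + 4)) = (2*q)*(L + (-4 + 4)) = (2*q)*(L + 0) = (2*q)*L = 2*L*q)
W(-24, K)*t(3) = (2*(-26)*(-24))*((½)/3) = 1248*((½)*(⅓)) = 1248*(⅙) = 208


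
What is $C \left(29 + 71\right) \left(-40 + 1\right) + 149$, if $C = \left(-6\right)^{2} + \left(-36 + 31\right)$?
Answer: $-120751$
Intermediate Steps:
$C = 31$ ($C = 36 - 5 = 31$)
$C \left(29 + 71\right) \left(-40 + 1\right) + 149 = 31 \left(29 + 71\right) \left(-40 + 1\right) + 149 = 31 \cdot 100 \left(-39\right) + 149 = 31 \left(-3900\right) + 149 = -120900 + 149 = -120751$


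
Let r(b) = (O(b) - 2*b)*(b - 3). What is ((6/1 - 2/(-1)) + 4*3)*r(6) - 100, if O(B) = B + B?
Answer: -100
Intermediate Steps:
O(B) = 2*B
r(b) = 0 (r(b) = (2*b - 2*b)*(b - 3) = 0*(-3 + b) = 0)
((6/1 - 2/(-1)) + 4*3)*r(6) - 100 = ((6/1 - 2/(-1)) + 4*3)*0 - 100 = ((6*1 - 2*(-1)) + 12)*0 - 100 = ((6 + 2) + 12)*0 - 100 = (8 + 12)*0 - 100 = 20*0 - 100 = 0 - 100 = -100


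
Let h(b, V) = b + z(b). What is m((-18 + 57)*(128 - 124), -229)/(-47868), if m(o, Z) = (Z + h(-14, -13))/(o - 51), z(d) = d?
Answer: 257/5026140 ≈ 5.1133e-5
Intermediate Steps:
h(b, V) = 2*b (h(b, V) = b + b = 2*b)
m(o, Z) = (-28 + Z)/(-51 + o) (m(o, Z) = (Z + 2*(-14))/(o - 51) = (Z - 28)/(-51 + o) = (-28 + Z)/(-51 + o))
m((-18 + 57)*(128 - 124), -229)/(-47868) = ((-28 - 229)/(-51 + (-18 + 57)*(128 - 124)))/(-47868) = (-257/(-51 + 39*4))*(-1/47868) = (-257/(-51 + 156))*(-1/47868) = (-257/105)*(-1/47868) = ((1/105)*(-257))*(-1/47868) = -257/105*(-1/47868) = 257/5026140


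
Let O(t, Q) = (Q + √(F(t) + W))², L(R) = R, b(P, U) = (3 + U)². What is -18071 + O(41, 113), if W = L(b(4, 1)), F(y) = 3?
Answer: -5283 + 226*√19 ≈ -4297.9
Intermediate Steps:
W = 16 (W = (3 + 1)² = 4² = 16)
O(t, Q) = (Q + √19)² (O(t, Q) = (Q + √(3 + 16))² = (Q + √19)²)
-18071 + O(41, 113) = -18071 + (113 + √19)²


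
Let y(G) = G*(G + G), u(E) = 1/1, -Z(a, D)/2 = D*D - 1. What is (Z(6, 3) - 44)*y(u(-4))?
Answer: -120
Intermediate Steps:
Z(a, D) = 2 - 2*D**2 (Z(a, D) = -2*(D*D - 1) = -2*(D**2 - 1) = -2*(-1 + D**2) = 2 - 2*D**2)
u(E) = 1
y(G) = 2*G**2 (y(G) = G*(2*G) = 2*G**2)
(Z(6, 3) - 44)*y(u(-4)) = ((2 - 2*3**2) - 44)*(2*1**2) = ((2 - 2*9) - 44)*(2*1) = ((2 - 18) - 44)*2 = (-16 - 44)*2 = -60*2 = -120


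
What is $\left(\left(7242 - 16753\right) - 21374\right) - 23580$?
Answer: $-54465$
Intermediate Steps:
$\left(\left(7242 - 16753\right) - 21374\right) - 23580 = \left(-9511 - 21374\right) - 23580 = -30885 - 23580 = -54465$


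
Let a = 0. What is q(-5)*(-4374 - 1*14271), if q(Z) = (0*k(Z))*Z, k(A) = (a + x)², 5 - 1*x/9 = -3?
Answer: 0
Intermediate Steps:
x = 72 (x = 45 - 9*(-3) = 45 + 27 = 72)
k(A) = 5184 (k(A) = (0 + 72)² = 72² = 5184)
q(Z) = 0 (q(Z) = (0*5184)*Z = 0*Z = 0)
q(-5)*(-4374 - 1*14271) = 0*(-4374 - 1*14271) = 0*(-4374 - 14271) = 0*(-18645) = 0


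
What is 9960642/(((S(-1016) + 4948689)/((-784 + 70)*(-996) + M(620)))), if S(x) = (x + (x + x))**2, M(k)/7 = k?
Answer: 2375559993576/4746331 ≈ 5.0050e+5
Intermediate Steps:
M(k) = 7*k
S(x) = 9*x**2 (S(x) = (x + 2*x)**2 = (3*x)**2 = 9*x**2)
9960642/(((S(-1016) + 4948689)/((-784 + 70)*(-996) + M(620)))) = 9960642/(((9*(-1016)**2 + 4948689)/((-784 + 70)*(-996) + 7*620))) = 9960642/(((9*1032256 + 4948689)/(-714*(-996) + 4340))) = 9960642/(((9290304 + 4948689)/(711144 + 4340))) = 9960642/((14238993/715484)) = 9960642/((14238993*(1/715484))) = 9960642/(14238993/715484) = 9960642*(715484/14238993) = 2375559993576/4746331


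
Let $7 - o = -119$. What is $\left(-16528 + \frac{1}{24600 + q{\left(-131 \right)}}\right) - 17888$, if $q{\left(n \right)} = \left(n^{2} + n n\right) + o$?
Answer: $- \frac{2032195967}{59048} \approx -34416.0$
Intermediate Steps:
$o = 126$ ($o = 7 - -119 = 7 + 119 = 126$)
$q{\left(n \right)} = 126 + 2 n^{2}$ ($q{\left(n \right)} = \left(n^{2} + n n\right) + 126 = \left(n^{2} + n^{2}\right) + 126 = 2 n^{2} + 126 = 126 + 2 n^{2}$)
$\left(-16528 + \frac{1}{24600 + q{\left(-131 \right)}}\right) - 17888 = \left(-16528 + \frac{1}{24600 + \left(126 + 2 \left(-131\right)^{2}\right)}\right) - 17888 = \left(-16528 + \frac{1}{24600 + \left(126 + 2 \cdot 17161\right)}\right) - 17888 = \left(-16528 + \frac{1}{24600 + \left(126 + 34322\right)}\right) - 17888 = \left(-16528 + \frac{1}{24600 + 34448}\right) - 17888 = \left(-16528 + \frac{1}{59048}\right) - 17888 = - \frac{975945343}{59048} - 17888 = - \frac{2032195967}{59048}$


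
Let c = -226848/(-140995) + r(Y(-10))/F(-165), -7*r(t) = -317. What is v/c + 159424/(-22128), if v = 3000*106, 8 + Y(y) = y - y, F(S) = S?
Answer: 2864717869708196/12021811863 ≈ 2.3829e+5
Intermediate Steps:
Y(y) = -8 (Y(y) = -8 + (y - y) = -8 + 0 = -8)
r(t) = 317/7 (r(t) = -⅐*(-317) = 317/7)
v = 318000
c = 8692561/6513969 (c = -226848/(-140995) + (317/7)/(-165) = -226848*(-1/140995) + (317/7)*(-1/165) = 226848/140995 - 317/1155 = 8692561/6513969 ≈ 1.3344)
v/c + 159424/(-22128) = 318000/(8692561/6513969) + 159424/(-22128) = 318000*(6513969/8692561) + 159424*(-1/22128) = 2071442142000/8692561 - 9964/1383 = 2864717869708196/12021811863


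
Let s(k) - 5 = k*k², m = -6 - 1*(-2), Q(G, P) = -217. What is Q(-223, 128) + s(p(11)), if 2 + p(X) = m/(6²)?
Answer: -161407/729 ≈ -221.41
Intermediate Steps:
m = -4 (m = -6 + 2 = -4)
p(X) = -19/9 (p(X) = -2 - 4/(6²) = -2 - 4/36 = -2 - 4*1/36 = -2 - ⅑ = -19/9)
s(k) = 5 + k³ (s(k) = 5 + k*k² = 5 + k³)
Q(-223, 128) + s(p(11)) = -217 + (5 + (-19/9)³) = -217 + (5 - 6859/729) = -217 - 3214/729 = -161407/729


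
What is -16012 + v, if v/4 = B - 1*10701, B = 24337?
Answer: 38532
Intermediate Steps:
v = 54544 (v = 4*(24337 - 1*10701) = 4*(24337 - 10701) = 4*13636 = 54544)
-16012 + v = -16012 + 54544 = 38532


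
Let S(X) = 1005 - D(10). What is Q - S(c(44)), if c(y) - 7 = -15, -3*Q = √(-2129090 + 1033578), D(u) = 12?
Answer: -993 - 2*I*√273878/3 ≈ -993.0 - 348.89*I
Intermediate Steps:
Q = -2*I*√273878/3 (Q = -√(-2129090 + 1033578)/3 = -2*I*√273878/3 ≈ -348.89*I)
c(y) = -8 (c(y) = 7 - 15 = -8)
S(X) = 993 (S(X) = 1005 - 1*12 = 1005 - 12 = 993)
Q - S(c(44)) = -2*I*√273878/3 - 1*993 = -2*I*√273878/3 - 993 = -993 - 2*I*√273878/3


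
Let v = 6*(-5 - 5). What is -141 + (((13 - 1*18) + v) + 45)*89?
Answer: -1921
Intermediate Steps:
v = -60 (v = 6*(-10) = -60)
-141 + (((13 - 1*18) + v) + 45)*89 = -141 + (((13 - 1*18) - 60) + 45)*89 = -141 + (((13 - 18) - 60) + 45)*89 = -141 + ((-5 - 60) + 45)*89 = -141 + (-65 + 45)*89 = -141 - 20*89 = -141 - 1780 = -1921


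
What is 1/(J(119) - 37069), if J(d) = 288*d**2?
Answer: 1/4041299 ≈ 2.4745e-7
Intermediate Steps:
1/(J(119) - 37069) = 1/(288*119**2 - 37069) = 1/(288*14161 - 37069) = 1/(4078368 - 37069) = 1/4041299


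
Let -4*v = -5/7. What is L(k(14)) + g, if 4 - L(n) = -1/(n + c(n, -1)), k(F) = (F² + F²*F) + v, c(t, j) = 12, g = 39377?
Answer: 3255272869/82661 ≈ 39381.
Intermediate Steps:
v = 5/28 (v = -(-5)/(4*7) = -¼*(-5/7) = 5/28 ≈ 0.17857)
k(F) = 5/28 + F² + F³ (k(F) = (F² + F²*F) + 5/28 = (F² + F³) + 5/28 = 5/28 + F² + F³)
L(n) = 4 + 1/(12 + n) (L(n) = 4 - (-1)/(n + 12) = 4 - (-1)/(12 + n) = 4 + 1/(12 + n))
L(k(14)) + g = (49 + 4*(5/28 + 14² + 14³))/(12 + (5/28 + 14² + 14³)) + 39377 = (49 + 4*(5/28 + 196 + 2744))/(12 + (5/28 + 196 + 2744)) + 39377 = (49 + 4*(82325/28))/(12 + 82325/28) + 39377 = (49 + 82325/7)/(82661/28) + 39377 = (28/82661)*(82668/7) + 39377 = 330672/82661 + 39377 = 3255272869/82661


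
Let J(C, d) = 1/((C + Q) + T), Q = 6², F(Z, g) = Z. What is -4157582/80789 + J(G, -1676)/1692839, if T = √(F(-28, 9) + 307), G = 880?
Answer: -5903410625339987822/114713465907965467 - 3*√31/1419914417903 ≈ -51.462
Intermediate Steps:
Q = 36
T = 3*√31 (T = √(-28 + 307) = √279 = 3*√31 ≈ 16.703)
J(C, d) = 1/(36 + C + 3*√31) (J(C, d) = 1/((C + 36) + 3*√31) = 1/((36 + C) + 3*√31) = 1/(36 + C + 3*√31))
-4157582/80789 + J(G, -1676)/1692839 = -4157582/80789 + 1/((36 + 880 + 3*√31)*1692839) = -4157582*1/80789 + (1/1692839)/(916 + 3*√31) = -4157582/80789 + 1/(1692839*(916 + 3*√31))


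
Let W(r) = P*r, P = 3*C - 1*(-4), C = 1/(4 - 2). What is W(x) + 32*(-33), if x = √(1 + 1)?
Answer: -1056 + 11*√2/2 ≈ -1048.2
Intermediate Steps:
C = ½ (C = 1/2 = ½ ≈ 0.50000)
x = √2 ≈ 1.4142
P = 11/2 (P = 3*(½) - 1*(-4) = 3/2 + 4 = 11/2 ≈ 5.5000)
W(r) = 11*r/2
W(x) + 32*(-33) = 11*√2/2 + 32*(-33) = 11*√2/2 - 1056 = -1056 + 11*√2/2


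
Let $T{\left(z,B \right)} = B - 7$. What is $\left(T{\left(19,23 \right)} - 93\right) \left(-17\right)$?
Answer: $1309$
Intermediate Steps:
$T{\left(z,B \right)} = -7 + B$
$\left(T{\left(19,23 \right)} - 93\right) \left(-17\right) = \left(\left(-7 + 23\right) - 93\right) \left(-17\right) = \left(16 - 93\right) \left(-17\right) = \left(-77\right) \left(-17\right) = 1309$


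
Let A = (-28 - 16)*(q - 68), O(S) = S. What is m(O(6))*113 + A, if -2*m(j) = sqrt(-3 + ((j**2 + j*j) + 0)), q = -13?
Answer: 3564 - 113*sqrt(69)/2 ≈ 3094.7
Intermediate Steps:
A = 3564 (A = (-28 - 16)*(-13 - 68) = -44*(-81) = 3564)
m(j) = -sqrt(-3 + 2*j**2)/2 (m(j) = -sqrt(-3 + ((j**2 + j*j) + 0))/2 = -sqrt(-3 + ((j**2 + j**2) + 0))/2 = -sqrt(-3 + (2*j**2 + 0))/2 = -sqrt(-3 + 2*j**2)/2)
m(O(6))*113 + A = -sqrt(-3 + 2*6**2)/2*113 + 3564 = -sqrt(-3 + 2*36)/2*113 + 3564 = -sqrt(-3 + 72)/2*113 + 3564 = -sqrt(69)/2*113 + 3564 = -113*sqrt(69)/2 + 3564 = 3564 - 113*sqrt(69)/2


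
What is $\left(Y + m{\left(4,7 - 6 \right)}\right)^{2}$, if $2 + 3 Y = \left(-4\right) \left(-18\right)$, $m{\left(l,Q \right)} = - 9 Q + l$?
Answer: $\frac{3025}{9} \approx 336.11$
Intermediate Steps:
$m{\left(l,Q \right)} = l - 9 Q$
$Y = \frac{70}{3}$ ($Y = - \frac{2}{3} + \frac{\left(-4\right) \left(-18\right)}{3} = - \frac{2}{3} + \frac{1}{3} \cdot 72 = - \frac{2}{3} + 24 = \frac{70}{3} \approx 23.333$)
$\left(Y + m{\left(4,7 - 6 \right)}\right)^{2} = \left(\frac{70}{3} + \left(4 - 9 \left(7 - 6\right)\right)\right)^{2} = \left(\frac{70}{3} + \left(4 - 9\right)\right)^{2} = \left(\frac{70}{3} - 5\right)^{2} = \left(\frac{55}{3}\right)^{2} = \frac{3025}{9}$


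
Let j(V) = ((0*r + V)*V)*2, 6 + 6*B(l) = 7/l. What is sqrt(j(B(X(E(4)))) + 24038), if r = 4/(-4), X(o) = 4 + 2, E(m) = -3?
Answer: sqrt(31154930)/36 ≈ 155.05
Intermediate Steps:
X(o) = 6
B(l) = -1 + 7/(6*l) (B(l) = -1 + (7/l)/6 = -1 + 7/(6*l))
r = -1 (r = 4*(-1/4) = -1)
j(V) = 2*V**2 (j(V) = ((0*(-1) + V)*V)*2 = ((0 + V)*V)*2 = (V*V)*2 = V**2*2 = 2*V**2)
sqrt(j(B(X(E(4)))) + 24038) = sqrt(2*((7/6 - 1*6)/6)**2 + 24038) = sqrt(2*((7/6 - 6)/6)**2 + 24038) = sqrt(2*((1/6)*(-29/6))**2 + 24038) = sqrt(2*(-29/36)**2 + 24038) = sqrt(2*(841/1296) + 24038) = sqrt(841/648 + 24038) = sqrt(15577465/648) = sqrt(31154930)/36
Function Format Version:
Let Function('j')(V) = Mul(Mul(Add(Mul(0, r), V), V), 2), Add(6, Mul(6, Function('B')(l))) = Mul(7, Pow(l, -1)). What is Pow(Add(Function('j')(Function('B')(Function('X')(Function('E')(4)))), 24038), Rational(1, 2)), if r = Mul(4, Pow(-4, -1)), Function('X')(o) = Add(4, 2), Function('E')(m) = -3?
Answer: Mul(Rational(1, 36), Pow(31154930, Rational(1, 2))) ≈ 155.05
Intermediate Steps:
Function('X')(o) = 6
Function('B')(l) = Add(-1, Mul(Rational(7, 6), Pow(l, -1))) (Function('B')(l) = Add(-1, Mul(Rational(1, 6), Mul(7, Pow(l, -1)))) = Add(-1, Mul(Rational(7, 6), Pow(l, -1))))
r = -1 (r = Mul(4, Rational(-1, 4)) = -1)
Function('j')(V) = Mul(2, Pow(V, 2)) (Function('j')(V) = Mul(Mul(Add(Mul(0, -1), V), V), 2) = Mul(Mul(Add(0, V), V), 2) = Mul(Mul(V, V), 2) = Mul(Pow(V, 2), 2) = Mul(2, Pow(V, 2)))
Pow(Add(Function('j')(Function('B')(Function('X')(Function('E')(4)))), 24038), Rational(1, 2)) = Pow(Add(Mul(2, Pow(Mul(Pow(6, -1), Add(Rational(7, 6), Mul(-1, 6))), 2)), 24038), Rational(1, 2)) = Pow(Add(Mul(2, Pow(Mul(Rational(1, 6), Add(Rational(7, 6), -6)), 2)), 24038), Rational(1, 2)) = Pow(Add(Mul(2, Pow(Mul(Rational(1, 6), Rational(-29, 6)), 2)), 24038), Rational(1, 2)) = Pow(Add(Mul(2, Pow(Rational(-29, 36), 2)), 24038), Rational(1, 2)) = Pow(Add(Mul(2, Rational(841, 1296)), 24038), Rational(1, 2)) = Pow(Add(Rational(841, 648), 24038), Rational(1, 2)) = Pow(Rational(15577465, 648), Rational(1, 2)) = Mul(Rational(1, 36), Pow(31154930, Rational(1, 2)))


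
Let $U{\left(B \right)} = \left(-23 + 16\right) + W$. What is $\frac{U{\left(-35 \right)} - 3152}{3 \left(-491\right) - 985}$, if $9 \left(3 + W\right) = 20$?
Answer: $\frac{14219}{11061} \approx 1.2855$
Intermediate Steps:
$W = - \frac{7}{9}$ ($W = -3 + \frac{1}{9} \cdot 20 = -3 + \frac{20}{9} = - \frac{7}{9} \approx -0.77778$)
$U{\left(B \right)} = - \frac{70}{9}$ ($U{\left(B \right)} = \left(-23 + 16\right) - \frac{7}{9} = -7 - \frac{7}{9} = - \frac{70}{9}$)
$\frac{U{\left(-35 \right)} - 3152}{3 \left(-491\right) - 985} = \frac{- \frac{70}{9} - 3152}{3 \left(-491\right) - 985} = - \frac{28438}{9 \left(-1473 - 985\right)} = - \frac{28438}{9 \left(-2458\right)} = \left(- \frac{28438}{9}\right) \left(- \frac{1}{2458}\right) = \frac{14219}{11061}$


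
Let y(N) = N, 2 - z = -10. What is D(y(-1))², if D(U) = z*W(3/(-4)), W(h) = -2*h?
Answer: 324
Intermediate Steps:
z = 12 (z = 2 - 1*(-10) = 2 + 10 = 12)
D(U) = 18 (D(U) = 12*(-6/(-4)) = 12*(-6*(-1)/4) = 12*(-2*(-¾)) = 12*(3/2) = 18)
D(y(-1))² = 18² = 324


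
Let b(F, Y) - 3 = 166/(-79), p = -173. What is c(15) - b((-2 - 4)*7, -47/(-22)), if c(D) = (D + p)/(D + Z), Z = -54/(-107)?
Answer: -18397/1659 ≈ -11.089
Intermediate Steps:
Z = 54/107 (Z = -54*(-1/107) = 54/107 ≈ 0.50467)
b(F, Y) = 71/79 (b(F, Y) = 3 + 166/(-79) = 3 + 166*(-1/79) = 3 - 166/79 = 71/79)
c(D) = (-173 + D)/(54/107 + D) (c(D) = (D - 173)/(D + 54/107) = (-173 + D)/(54/107 + D))
c(15) - b((-2 - 4)*7, -47/(-22)) = 107*(-173 + 15)/(54 + 107*15) - 1*71/79 = 107*(-158)/(54 + 1605) - 71/79 = 107*(-158)/1659 - 71/79 = 107*(1/1659)*(-158) - 71/79 = -214/21 - 71/79 = -18397/1659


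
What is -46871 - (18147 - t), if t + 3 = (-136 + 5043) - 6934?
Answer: -67048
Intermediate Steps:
t = -2030 (t = -3 + ((-136 + 5043) - 6934) = -3 + (4907 - 6934) = -3 - 2027 = -2030)
-46871 - (18147 - t) = -46871 - (18147 - 1*(-2030)) = -46871 - (18147 + 2030) = -46871 - 1*20177 = -46871 - 20177 = -67048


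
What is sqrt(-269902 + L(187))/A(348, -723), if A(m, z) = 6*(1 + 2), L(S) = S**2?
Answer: I*sqrt(234933)/18 ≈ 26.928*I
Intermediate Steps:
A(m, z) = 18 (A(m, z) = 6*3 = 18)
sqrt(-269902 + L(187))/A(348, -723) = sqrt(-269902 + 187**2)/18 = sqrt(-269902 + 34969)*(1/18) = sqrt(-234933)*(1/18) = (I*sqrt(234933))*(1/18) = I*sqrt(234933)/18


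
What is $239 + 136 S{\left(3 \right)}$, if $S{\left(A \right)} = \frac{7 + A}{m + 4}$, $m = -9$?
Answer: $-33$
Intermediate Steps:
$S{\left(A \right)} = - \frac{7}{5} - \frac{A}{5}$ ($S{\left(A \right)} = \frac{7 + A}{-9 + 4} = \frac{7 + A}{-5} = \left(7 + A\right) \left(- \frac{1}{5}\right) = - \frac{7}{5} - \frac{A}{5}$)
$239 + 136 S{\left(3 \right)} = 239 + 136 \left(- \frac{7}{5} - \frac{3}{5}\right) = 239 + 136 \left(-2\right) = 239 - 272 = -33$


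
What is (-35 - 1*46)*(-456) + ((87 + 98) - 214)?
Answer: 36907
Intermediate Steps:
(-35 - 1*46)*(-456) + ((87 + 98) - 214) = (-35 - 46)*(-456) + (185 - 214) = -81*(-456) - 29 = 36936 - 29 = 36907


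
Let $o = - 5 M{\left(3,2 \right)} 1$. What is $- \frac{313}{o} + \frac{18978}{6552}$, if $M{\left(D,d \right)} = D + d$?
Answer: $\frac{420871}{27300} \approx 15.417$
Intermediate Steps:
$o = -25$ ($o = - 5 \left(3 + 2\right) 1 = \left(-5\right) 5 \cdot 1 = \left(-25\right) 1 = -25$)
$- \frac{313}{o} + \frac{18978}{6552} = - \frac{313}{-25} + \frac{18978}{6552} = \left(-313\right) \left(- \frac{1}{25}\right) + 18978 \cdot \frac{1}{6552} = \frac{313}{25} + \frac{3163}{1092} = \frac{420871}{27300}$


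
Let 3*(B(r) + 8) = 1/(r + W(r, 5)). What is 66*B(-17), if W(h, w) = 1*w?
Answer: -3179/6 ≈ -529.83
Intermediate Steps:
W(h, w) = w
B(r) = -8 + 1/(3*(5 + r)) (B(r) = -8 + 1/(3*(r + 5)) = -8 + 1/(3*(5 + r)))
66*B(-17) = 66*((-119 - 24*(-17))/(3*(5 - 17))) = 66*((⅓)*(-119 + 408)/(-12)) = 66*((⅓)*(-1/12)*289) = 66*(-289/36) = -3179/6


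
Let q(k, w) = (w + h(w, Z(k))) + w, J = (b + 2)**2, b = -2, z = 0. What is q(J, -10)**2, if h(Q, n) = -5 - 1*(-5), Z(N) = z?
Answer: 400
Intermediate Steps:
J = 0 (J = (-2 + 2)**2 = 0**2 = 0)
Z(N) = 0
h(Q, n) = 0 (h(Q, n) = -5 + 5 = 0)
q(k, w) = 2*w (q(k, w) = (w + 0) + w = w + w = 2*w)
q(J, -10)**2 = (2*(-10))**2 = (-20)**2 = 400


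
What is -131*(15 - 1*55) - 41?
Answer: 5199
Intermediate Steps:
-131*(15 - 1*55) - 41 = -131*(15 - 55) - 41 = -131*(-40) - 41 = 5240 - 41 = 5199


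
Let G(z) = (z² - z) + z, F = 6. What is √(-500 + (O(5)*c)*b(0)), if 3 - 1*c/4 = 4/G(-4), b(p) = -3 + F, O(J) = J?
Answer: I*√335 ≈ 18.303*I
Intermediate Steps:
G(z) = z²
b(p) = 3 (b(p) = -3 + 6 = 3)
c = 11 (c = 12 - 16/((-4)²) = 12 - 16/16 = 12 - 4*¼ = 12 - 1 = 11)
√(-500 + (O(5)*c)*b(0)) = √(-500 + (5*11)*3) = √(-500 + 55*3) = √(-500 + 165) = √(-335) = I*√335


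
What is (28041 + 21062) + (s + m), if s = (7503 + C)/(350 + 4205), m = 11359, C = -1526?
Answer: 275410387/4555 ≈ 60463.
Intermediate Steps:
s = 5977/4555 (s = (7503 - 1526)/(350 + 4205) = 5977/4555 ≈ 1.3122)
(28041 + 21062) + (s + m) = (28041 + 21062) + (5977/4555 + 11359) = 49103 + 51746222/4555 = 275410387/4555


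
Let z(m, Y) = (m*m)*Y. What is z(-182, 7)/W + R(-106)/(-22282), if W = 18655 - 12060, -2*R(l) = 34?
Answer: 5166594891/146949790 ≈ 35.159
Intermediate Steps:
z(m, Y) = Y*m**2 (z(m, Y) = m**2*Y = Y*m**2)
R(l) = -17 (R(l) = -1/2*34 = -17)
W = 6595
z(-182, 7)/W + R(-106)/(-22282) = (7*(-182)**2)/6595 - 17/(-22282) = (7*33124)*(1/6595) - 17*(-1/22282) = 231868*(1/6595) + 17/22282 = 231868/6595 + 17/22282 = 5166594891/146949790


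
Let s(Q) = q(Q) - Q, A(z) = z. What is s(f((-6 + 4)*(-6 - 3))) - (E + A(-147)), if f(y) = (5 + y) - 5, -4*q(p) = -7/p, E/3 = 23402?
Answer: -5045537/72 ≈ -70077.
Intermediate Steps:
E = 70206 (E = 3*23402 = 70206)
q(p) = 7/(4*p) (q(p) = -(-7)/(4*p) = 7/(4*p))
f(y) = y
s(Q) = -Q + 7/(4*Q) (s(Q) = 7/(4*Q) - Q = -Q + 7/(4*Q))
s(f((-6 + 4)*(-6 - 3))) - (E + A(-147)) = (-(-6 + 4)*(-6 - 3) + 7/(4*(((-6 + 4)*(-6 - 3))))) - (70206 - 147) = (-(-2)*(-9) + 7/(4*((-2*(-9))))) - 1*70059 = (-1*18 + (7/4)/18) - 70059 = (-18 + (7/4)*(1/18)) - 70059 = (-18 + 7/72) - 70059 = -1289/72 - 70059 = -5045537/72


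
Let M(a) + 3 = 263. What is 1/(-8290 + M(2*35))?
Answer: -1/8030 ≈ -0.00012453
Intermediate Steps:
M(a) = 260 (M(a) = -3 + 263 = 260)
1/(-8290 + M(2*35)) = 1/(-8290 + 260) = 1/(-8030) = -1/8030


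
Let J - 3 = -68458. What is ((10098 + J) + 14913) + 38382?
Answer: -5062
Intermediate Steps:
J = -68455 (J = 3 - 68458 = -68455)
((10098 + J) + 14913) + 38382 = ((10098 - 68455) + 14913) + 38382 = (-58357 + 14913) + 38382 = -43444 + 38382 = -5062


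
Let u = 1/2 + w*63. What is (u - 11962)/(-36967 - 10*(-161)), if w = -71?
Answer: 32869/70714 ≈ 0.46482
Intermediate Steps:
u = -8945/2 (u = 1/2 - 71*63 = ½ - 4473 = -8945/2 ≈ -4472.5)
(u - 11962)/(-36967 - 10*(-161)) = (-8945/2 - 11962)/(-36967 - 10*(-161)) = -32869/(2*(-36967 + 1610)) = -32869/2/(-35357) = -32869/2*(-1/35357) = 32869/70714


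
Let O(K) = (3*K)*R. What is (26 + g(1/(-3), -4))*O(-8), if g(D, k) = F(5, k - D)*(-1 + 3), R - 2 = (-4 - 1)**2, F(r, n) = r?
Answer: -23328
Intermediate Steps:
R = 27 (R = 2 + (-4 - 1)**2 = 2 + (-5)**2 = 2 + 25 = 27)
g(D, k) = 10 (g(D, k) = 5*(-1 + 3) = 5*2 = 10)
O(K) = 81*K (O(K) = (3*K)*27 = 81*K)
(26 + g(1/(-3), -4))*O(-8) = (26 + 10)*(81*(-8)) = 36*(-648) = -23328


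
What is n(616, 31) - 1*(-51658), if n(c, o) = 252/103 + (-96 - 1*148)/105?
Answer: 558682598/10815 ≈ 51658.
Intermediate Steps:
n(c, o) = 1328/10815 (n(c, o) = 252*(1/103) + (-96 - 148)*(1/105) = 252/103 - 244*1/105 = 252/103 - 244/105 = 1328/10815)
n(616, 31) - 1*(-51658) = 1328/10815 - 1*(-51658) = 1328/10815 + 51658 = 558682598/10815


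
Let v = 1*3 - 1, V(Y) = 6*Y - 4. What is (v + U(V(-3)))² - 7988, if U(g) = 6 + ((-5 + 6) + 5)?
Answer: -7792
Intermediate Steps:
V(Y) = -4 + 6*Y
U(g) = 12 (U(g) = 6 + (1 + 5) = 6 + 6 = 12)
v = 2 (v = 3 - 1 = 2)
(v + U(V(-3)))² - 7988 = (2 + 12)² - 7988 = 14² - 7988 = 196 - 7988 = -7792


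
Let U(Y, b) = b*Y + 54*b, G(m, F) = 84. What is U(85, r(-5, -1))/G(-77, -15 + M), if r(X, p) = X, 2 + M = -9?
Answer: -695/84 ≈ -8.2738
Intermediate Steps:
M = -11 (M = -2 - 9 = -11)
U(Y, b) = 54*b + Y*b (U(Y, b) = Y*b + 54*b = 54*b + Y*b)
U(85, r(-5, -1))/G(-77, -15 + M) = -5*(54 + 85)/84 = -5*139*(1/84) = -695*1/84 = -695/84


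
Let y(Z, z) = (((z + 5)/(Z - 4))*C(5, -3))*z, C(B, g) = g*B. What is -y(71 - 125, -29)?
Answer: -180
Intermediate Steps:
C(B, g) = B*g
y(Z, z) = -15*z*(5 + z)/(-4 + Z) (y(Z, z) = (((z + 5)/(Z - 4))*(5*(-3)))*z = (((5 + z)/(-4 + Z))*(-15))*z = (-15*(5 + z)/(-4 + Z))*z = -15*z*(5 + z)/(-4 + Z))
-y(71 - 125, -29) = -(-15)*(-29)*(5 - 29)/(-4 + (71 - 125)) = -(-15)*(-29)*(-24)/(-4 - 54) = -(-15)*(-29)*(-24)/(-58) = -(-15)*(-29)*(-1)*(-24)/58 = -1*180 = -180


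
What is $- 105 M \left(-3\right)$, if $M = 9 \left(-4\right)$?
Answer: $-11340$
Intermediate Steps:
$M = -36$
$- 105 M \left(-3\right) = - 105 \left(\left(-36\right) \left(-3\right)\right) = \left(-105\right) 108 = -11340$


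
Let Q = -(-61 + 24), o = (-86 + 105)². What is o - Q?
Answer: 324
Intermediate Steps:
o = 361 (o = 19² = 361)
Q = 37 (Q = -1*(-37) = 37)
o - Q = 361 - 1*37 = 361 - 37 = 324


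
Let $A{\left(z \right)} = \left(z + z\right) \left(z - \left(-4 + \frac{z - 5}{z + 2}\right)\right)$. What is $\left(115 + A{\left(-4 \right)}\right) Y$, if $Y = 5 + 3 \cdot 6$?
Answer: $3473$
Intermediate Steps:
$Y = 23$ ($Y = 5 + 18 = 23$)
$A{\left(z \right)} = 2 z \left(4 + z - \frac{-5 + z}{2 + z}\right)$ ($A{\left(z \right)} = 2 z \left(z - \left(-4 + \frac{-5 + z}{2 + z}\right)\right) = 2 z \left(4 + z - \frac{-5 + z}{2 + z}\right)$)
$\left(115 + A{\left(-4 \right)}\right) Y = \left(115 + 2 \left(-4\right) \frac{1}{2 - 4} \left(13 + \left(-4\right)^{2} + 5 \left(-4\right)\right)\right) 23 = \left(115 + 2 \left(-4\right) \frac{1}{-2} \left(13 + 16 - 20\right)\right) 23 = \left(115 + 2 \left(-4\right) \left(- \frac{1}{2}\right) 9\right) 23 = \left(115 + 36\right) 23 = 151 \cdot 23 = 3473$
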